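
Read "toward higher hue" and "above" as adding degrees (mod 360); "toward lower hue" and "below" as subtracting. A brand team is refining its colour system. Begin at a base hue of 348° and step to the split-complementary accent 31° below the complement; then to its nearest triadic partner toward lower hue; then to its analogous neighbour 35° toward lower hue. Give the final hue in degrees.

342°

348 + 149 = 497 → 497 − 360 = 137°   (split-comp 31° ↓)
137 − 120 = 17°   (triadic ↓)
17 − 35 = -18 → -18 + 360 = 342°   (analog 35° ↓)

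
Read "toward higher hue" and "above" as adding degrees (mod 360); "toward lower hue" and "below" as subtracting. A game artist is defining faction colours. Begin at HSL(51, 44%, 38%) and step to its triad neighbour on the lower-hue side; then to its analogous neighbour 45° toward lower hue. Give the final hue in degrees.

−120° (triadic ↓): 51 − 120 = -69 → -69 + 360 = 291°
−45° (analog 45° ↓): 291 − 45 = 246°

246°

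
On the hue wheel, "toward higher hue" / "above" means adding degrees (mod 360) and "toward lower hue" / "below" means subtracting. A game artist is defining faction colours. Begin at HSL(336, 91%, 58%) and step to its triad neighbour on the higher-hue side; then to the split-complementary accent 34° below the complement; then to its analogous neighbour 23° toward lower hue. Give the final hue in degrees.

triadic ↑ +120°: 336 + 120 = 456 → 456 − 360 = 96°
split-comp 34° ↓ +146°: 96 + 146 = 242°
analog 23° ↓ −23°: 242 − 23 = 219°

219°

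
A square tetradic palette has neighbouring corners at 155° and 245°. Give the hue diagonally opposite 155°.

A square tetradic scheme places four hues 90° apart; opposite corners are 180° apart.
155 + 180 = 335°

335°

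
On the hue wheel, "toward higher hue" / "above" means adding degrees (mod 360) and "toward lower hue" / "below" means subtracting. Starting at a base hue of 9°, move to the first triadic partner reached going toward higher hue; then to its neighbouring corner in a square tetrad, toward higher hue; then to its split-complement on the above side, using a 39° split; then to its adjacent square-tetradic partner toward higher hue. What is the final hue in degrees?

168°

triadic ↑ +120°: 9 + 120 = 129°
square ↑ +90°: 129 + 90 = 219°
split-comp 39° ↑ +219°: 219 + 219 = 438 → 438 − 360 = 78°
square ↑ +90°: 78 + 90 = 168°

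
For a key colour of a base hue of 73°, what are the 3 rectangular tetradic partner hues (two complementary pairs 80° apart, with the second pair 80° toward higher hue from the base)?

A rectangular tetradic uses two complementary pairs 80° apart: offsets 0°, 80°, 180°, 260°.
73 + 80 = 153°
73 + 180 = 253°
73 + 260 = 333°

153°, 253°, 333°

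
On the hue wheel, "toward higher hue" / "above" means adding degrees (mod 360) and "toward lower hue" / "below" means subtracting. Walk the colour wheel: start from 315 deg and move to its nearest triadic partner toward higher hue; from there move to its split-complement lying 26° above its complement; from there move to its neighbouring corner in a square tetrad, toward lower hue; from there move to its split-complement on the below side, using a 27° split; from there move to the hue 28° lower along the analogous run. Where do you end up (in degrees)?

+120° (triadic ↑): 315 + 120 = 435 → 435 − 360 = 75°
+206° (split-comp 26° ↑): 75 + 206 = 281°
−90° (square ↓): 281 − 90 = 191°
+153° (split-comp 27° ↓): 191 + 153 = 344°
−28° (analog 28° ↓): 344 − 28 = 316°

316°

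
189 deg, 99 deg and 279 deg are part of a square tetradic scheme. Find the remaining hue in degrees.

9°

A square tetradic scheme places four hues every 90°.
The full set through 99° is {9°, 99°, 189°, 279°}.
Given {99°, 189°, 279°}, the missing hue is 9°.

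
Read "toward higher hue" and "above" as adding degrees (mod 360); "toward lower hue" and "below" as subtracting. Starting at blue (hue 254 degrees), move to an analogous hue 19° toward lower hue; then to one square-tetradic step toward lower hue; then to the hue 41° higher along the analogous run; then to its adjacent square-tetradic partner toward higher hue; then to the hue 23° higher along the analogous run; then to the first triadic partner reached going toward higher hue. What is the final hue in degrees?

59°

254 − 19 = 235°   (analog 19° ↓)
235 − 90 = 145°   (square ↓)
145 + 41 = 186°   (analog 41° ↑)
186 + 90 = 276°   (square ↑)
276 + 23 = 299°   (analog 23° ↑)
299 + 120 = 419 → 419 − 360 = 59°   (triadic ↑)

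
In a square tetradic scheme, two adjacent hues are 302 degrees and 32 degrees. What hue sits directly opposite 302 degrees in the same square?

122°

A square tetradic scheme places four hues 90° apart; opposite corners are 180° apart.
302 + 180 = 482 → 482 − 360 = 122°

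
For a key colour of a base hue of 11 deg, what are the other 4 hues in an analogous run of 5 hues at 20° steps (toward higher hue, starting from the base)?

31°, 51°, 71°, and 91°

Analogous hues sit every 20° along the wheel.
11 + 20 = 31°
11 + 40 = 51°
11 + 60 = 71°
11 + 80 = 91°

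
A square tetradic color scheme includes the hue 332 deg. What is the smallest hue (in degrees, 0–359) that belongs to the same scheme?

A square tetradic scheme places four hues every 90°.
The full set through 332° is {62°, 152°, 242°, 332°}.

62°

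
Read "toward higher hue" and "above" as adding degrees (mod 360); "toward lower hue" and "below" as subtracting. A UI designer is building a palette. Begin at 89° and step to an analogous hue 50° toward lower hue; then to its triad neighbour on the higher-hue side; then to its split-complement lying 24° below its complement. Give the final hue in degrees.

315°

89 − 50 = 39°   (analog 50° ↓)
39 + 120 = 159°   (triadic ↑)
159 + 156 = 315°   (split-comp 24° ↓)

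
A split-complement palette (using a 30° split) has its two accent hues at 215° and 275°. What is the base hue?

The accents sit 30° either side of the complement, so the complement is their short-arc midpoint on the wheel.
Short-arc midpoint of 215° and 275°: 245°.
Base is 180° from the complement: 245 − 180 = 65°

65°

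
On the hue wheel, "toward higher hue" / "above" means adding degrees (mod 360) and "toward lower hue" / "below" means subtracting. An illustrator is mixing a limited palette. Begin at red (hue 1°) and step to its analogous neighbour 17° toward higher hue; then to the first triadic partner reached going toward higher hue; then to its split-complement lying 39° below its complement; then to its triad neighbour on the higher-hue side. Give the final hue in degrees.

39°

analog 17° ↑ +17°: 1 + 17 = 18°
triadic ↑ +120°: 18 + 120 = 138°
split-comp 39° ↓ +141°: 138 + 141 = 279°
triadic ↑ +120°: 279 + 120 = 399 → 399 − 360 = 39°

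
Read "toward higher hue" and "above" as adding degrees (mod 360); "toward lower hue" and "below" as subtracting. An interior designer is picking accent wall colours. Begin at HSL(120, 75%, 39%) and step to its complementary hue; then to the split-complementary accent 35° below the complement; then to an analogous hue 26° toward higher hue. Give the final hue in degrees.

111°

+180° (complement): 120 + 180 = 300°
+145° (split-comp 35° ↓): 300 + 145 = 445 → 445 − 360 = 85°
+26° (analog 26° ↑): 85 + 26 = 111°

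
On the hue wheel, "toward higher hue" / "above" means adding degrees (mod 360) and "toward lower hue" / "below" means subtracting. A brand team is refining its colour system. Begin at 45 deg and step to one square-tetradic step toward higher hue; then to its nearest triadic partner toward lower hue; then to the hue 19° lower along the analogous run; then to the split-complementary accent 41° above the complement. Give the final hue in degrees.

45 + 90 = 135°   (square ↑)
135 − 120 = 15°   (triadic ↓)
15 − 19 = -4 → -4 + 360 = 356°   (analog 19° ↓)
356 + 221 = 577 → 577 − 360 = 217°   (split-comp 41° ↑)

217°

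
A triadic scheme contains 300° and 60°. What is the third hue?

180°

A triad spaces three hues 120° apart.
The full set is {60°, 180°, 300°}.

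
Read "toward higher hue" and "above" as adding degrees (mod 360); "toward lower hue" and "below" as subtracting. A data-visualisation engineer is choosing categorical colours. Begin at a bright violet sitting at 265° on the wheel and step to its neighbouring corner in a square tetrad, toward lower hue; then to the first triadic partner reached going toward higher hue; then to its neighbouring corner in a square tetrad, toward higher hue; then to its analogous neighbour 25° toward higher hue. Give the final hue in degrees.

50°

square ↓ −90°: 265 − 90 = 175°
triadic ↑ +120°: 175 + 120 = 295°
square ↑ +90°: 295 + 90 = 385 → 385 − 360 = 25°
analog 25° ↑ +25°: 25 + 25 = 50°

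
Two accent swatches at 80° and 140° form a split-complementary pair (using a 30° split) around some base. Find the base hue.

The accents sit 30° either side of the complement, so the complement is their short-arc midpoint on the wheel.
Short-arc midpoint of 80° and 140°: 110°.
Base is 180° from the complement: 110 − 180 = -70 → -70 + 360 = 290°

290°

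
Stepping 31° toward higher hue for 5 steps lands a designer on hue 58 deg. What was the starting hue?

263°

5 steps of 31° (toward higher hue) give a net shift of +155°.
Start = end − shift: 58 − 155 = -97 → -97 + 360 = 263°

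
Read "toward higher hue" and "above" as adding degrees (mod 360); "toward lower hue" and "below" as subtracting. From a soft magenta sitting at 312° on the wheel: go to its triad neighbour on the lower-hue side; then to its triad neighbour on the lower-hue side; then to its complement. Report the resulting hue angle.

−120° (triadic ↓): 312 − 120 = 192°
−120° (triadic ↓): 192 − 120 = 72°
+180° (complement): 72 + 180 = 252°

252°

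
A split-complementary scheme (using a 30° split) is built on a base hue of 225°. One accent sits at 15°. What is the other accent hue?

75°

Split-complementary hues sit 30° either side of the complement.
Complement of the base 225°: 225 + 180 = 405 → 405 − 360 = 45°
The given accent 15° is 30° one side of 45°; the other accent sits 30° the other side: 45 + 30 = 75°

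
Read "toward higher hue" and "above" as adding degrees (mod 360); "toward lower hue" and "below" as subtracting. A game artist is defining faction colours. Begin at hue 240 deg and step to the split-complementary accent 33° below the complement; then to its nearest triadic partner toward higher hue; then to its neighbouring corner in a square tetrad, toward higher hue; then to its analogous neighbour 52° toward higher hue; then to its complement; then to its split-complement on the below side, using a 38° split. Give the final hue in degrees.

240 + 147 = 387 → 387 − 360 = 27°   (split-comp 33° ↓)
27 + 120 = 147°   (triadic ↑)
147 + 90 = 237°   (square ↑)
237 + 52 = 289°   (analog 52° ↑)
289 + 180 = 469 → 469 − 360 = 109°   (complement)
109 + 142 = 251°   (split-comp 38° ↓)

251°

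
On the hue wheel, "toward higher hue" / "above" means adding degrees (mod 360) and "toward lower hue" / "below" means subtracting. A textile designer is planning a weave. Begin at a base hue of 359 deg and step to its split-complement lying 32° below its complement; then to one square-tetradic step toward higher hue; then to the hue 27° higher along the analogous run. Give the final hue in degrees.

+148° (split-comp 32° ↓): 359 + 148 = 507 → 507 − 360 = 147°
+90° (square ↑): 147 + 90 = 237°
+27° (analog 27° ↑): 237 + 27 = 264°

264°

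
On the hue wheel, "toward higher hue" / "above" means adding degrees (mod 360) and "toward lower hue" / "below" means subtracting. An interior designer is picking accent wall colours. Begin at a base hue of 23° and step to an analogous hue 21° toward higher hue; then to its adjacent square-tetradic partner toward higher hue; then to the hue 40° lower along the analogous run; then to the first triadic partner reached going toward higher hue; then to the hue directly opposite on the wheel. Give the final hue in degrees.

23 + 21 = 44°   (analog 21° ↑)
44 + 90 = 134°   (square ↑)
134 − 40 = 94°   (analog 40° ↓)
94 + 120 = 214°   (triadic ↑)
214 + 180 = 394 → 394 − 360 = 34°   (complement)

34°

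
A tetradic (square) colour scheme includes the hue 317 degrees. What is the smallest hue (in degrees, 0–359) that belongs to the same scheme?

A square tetradic scheme places four hues every 90°.
The full set through 317° is {47°, 137°, 227°, 317°}.

47°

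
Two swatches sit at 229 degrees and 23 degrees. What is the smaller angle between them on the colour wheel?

|229 − 23| = 206.
The shorter arc is 360 − 206 = 154°.

154°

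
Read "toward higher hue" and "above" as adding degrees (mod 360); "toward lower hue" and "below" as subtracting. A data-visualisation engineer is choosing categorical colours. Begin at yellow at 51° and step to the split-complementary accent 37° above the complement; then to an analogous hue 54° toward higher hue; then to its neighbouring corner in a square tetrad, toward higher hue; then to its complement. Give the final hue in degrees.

232°

51 + 217 = 268°   (split-comp 37° ↑)
268 + 54 = 322°   (analog 54° ↑)
322 + 90 = 412 → 412 − 360 = 52°   (square ↑)
52 + 180 = 232°   (complement)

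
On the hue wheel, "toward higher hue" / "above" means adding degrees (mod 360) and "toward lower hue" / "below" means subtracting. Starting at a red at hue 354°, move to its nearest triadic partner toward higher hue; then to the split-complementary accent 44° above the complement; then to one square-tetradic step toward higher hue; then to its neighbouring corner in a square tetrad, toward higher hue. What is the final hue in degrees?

triadic ↑ +120°: 354 + 120 = 474 → 474 − 360 = 114°
split-comp 44° ↑ +224°: 114 + 224 = 338°
square ↑ +90°: 338 + 90 = 428 → 428 − 360 = 68°
square ↑ +90°: 68 + 90 = 158°

158°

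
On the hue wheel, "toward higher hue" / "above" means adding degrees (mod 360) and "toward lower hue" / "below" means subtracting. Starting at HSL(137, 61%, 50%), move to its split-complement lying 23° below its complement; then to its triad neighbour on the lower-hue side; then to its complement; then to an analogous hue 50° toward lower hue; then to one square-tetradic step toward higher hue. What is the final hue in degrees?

34°

split-comp 23° ↓ +157°: 137 + 157 = 294°
triadic ↓ −120°: 294 − 120 = 174°
complement +180°: 174 + 180 = 354°
analog 50° ↓ −50°: 354 − 50 = 304°
square ↑ +90°: 304 + 90 = 394 → 394 − 360 = 34°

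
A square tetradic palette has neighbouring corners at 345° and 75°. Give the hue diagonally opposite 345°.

A square tetradic scheme places four hues 90° apart; opposite corners are 180° apart.
345 + 180 = 525 → 525 − 360 = 165°

165°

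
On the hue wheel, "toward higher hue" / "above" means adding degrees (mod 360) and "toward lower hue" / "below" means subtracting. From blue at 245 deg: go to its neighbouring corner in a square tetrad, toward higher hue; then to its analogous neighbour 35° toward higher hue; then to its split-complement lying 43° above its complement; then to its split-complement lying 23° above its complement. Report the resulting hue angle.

+90° (square ↑): 245 + 90 = 335°
+35° (analog 35° ↑): 335 + 35 = 370 → 370 − 360 = 10°
+223° (split-comp 43° ↑): 10 + 223 = 233°
+203° (split-comp 23° ↑): 233 + 203 = 436 → 436 − 360 = 76°

76°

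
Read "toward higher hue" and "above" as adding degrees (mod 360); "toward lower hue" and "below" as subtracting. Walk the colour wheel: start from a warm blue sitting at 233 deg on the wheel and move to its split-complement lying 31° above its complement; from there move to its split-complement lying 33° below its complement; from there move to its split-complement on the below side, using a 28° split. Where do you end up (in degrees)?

23°

233 + 211 = 444 → 444 − 360 = 84°   (split-comp 31° ↑)
84 + 147 = 231°   (split-comp 33° ↓)
231 + 152 = 383 → 383 − 360 = 23°   (split-comp 28° ↓)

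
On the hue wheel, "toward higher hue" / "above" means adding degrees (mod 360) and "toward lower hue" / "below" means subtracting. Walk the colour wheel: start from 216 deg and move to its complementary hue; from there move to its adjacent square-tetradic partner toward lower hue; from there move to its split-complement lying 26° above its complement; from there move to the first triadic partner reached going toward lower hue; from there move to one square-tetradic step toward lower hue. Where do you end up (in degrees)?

complement +180°: 216 + 180 = 396 → 396 − 360 = 36°
square ↓ −90°: 36 − 90 = -54 → -54 + 360 = 306°
split-comp 26° ↑ +206°: 306 + 206 = 512 → 512 − 360 = 152°
triadic ↓ −120°: 152 − 120 = 32°
square ↓ −90°: 32 − 90 = -58 → -58 + 360 = 302°

302°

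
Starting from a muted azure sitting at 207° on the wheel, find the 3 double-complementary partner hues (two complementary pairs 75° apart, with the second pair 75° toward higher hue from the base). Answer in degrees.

A rectangular tetradic uses two complementary pairs 75° apart: offsets 0°, 75°, 180°, 255°.
207 + 75 = 282°
207 + 180 = 387 → 387 − 360 = 27°
207 + 255 = 462 → 462 − 360 = 102°

282°, 27°, 102°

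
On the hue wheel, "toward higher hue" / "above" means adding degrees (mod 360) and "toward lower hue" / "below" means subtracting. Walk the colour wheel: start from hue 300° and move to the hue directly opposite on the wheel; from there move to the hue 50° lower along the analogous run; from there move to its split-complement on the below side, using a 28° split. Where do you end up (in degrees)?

222°

300 + 180 = 480 → 480 − 360 = 120°   (complement)
120 − 50 = 70°   (analog 50° ↓)
70 + 152 = 222°   (split-comp 28° ↓)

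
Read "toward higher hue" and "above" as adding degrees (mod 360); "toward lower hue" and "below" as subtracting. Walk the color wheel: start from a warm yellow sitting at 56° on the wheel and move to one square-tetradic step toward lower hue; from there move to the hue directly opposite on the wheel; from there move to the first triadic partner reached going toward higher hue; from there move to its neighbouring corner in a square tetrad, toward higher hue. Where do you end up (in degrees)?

356°

56 − 90 = -34 → -34 + 360 = 326°   (square ↓)
326 + 180 = 506 → 506 − 360 = 146°   (complement)
146 + 120 = 266°   (triadic ↑)
266 + 90 = 356°   (square ↑)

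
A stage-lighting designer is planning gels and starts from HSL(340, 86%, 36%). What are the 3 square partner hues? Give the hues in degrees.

A square tetradic scheme places four hues every 90°.
340 + 90 = 430 → 430 − 360 = 70°
340 + 180 = 520 → 520 − 360 = 160°
340 + 270 = 610 → 610 − 360 = 250°

70°, 160° and 250°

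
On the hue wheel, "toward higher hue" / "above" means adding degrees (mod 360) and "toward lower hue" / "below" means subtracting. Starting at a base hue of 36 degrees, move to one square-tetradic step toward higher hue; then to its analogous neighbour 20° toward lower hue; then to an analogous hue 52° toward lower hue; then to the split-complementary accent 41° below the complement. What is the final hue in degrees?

193°

square ↑ +90°: 36 + 90 = 126°
analog 20° ↓ −20°: 126 − 20 = 106°
analog 52° ↓ −52°: 106 − 52 = 54°
split-comp 41° ↓ +139°: 54 + 139 = 193°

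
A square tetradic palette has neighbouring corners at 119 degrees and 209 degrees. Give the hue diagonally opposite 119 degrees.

A square tetradic scheme places four hues 90° apart; opposite corners are 180° apart.
119 + 180 = 299°

299°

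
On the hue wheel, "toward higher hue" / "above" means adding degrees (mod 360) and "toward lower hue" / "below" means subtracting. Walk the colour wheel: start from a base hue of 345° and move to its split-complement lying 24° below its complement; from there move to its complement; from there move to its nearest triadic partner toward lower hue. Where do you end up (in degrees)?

+156° (split-comp 24° ↓): 345 + 156 = 501 → 501 − 360 = 141°
+180° (complement): 141 + 180 = 321°
−120° (triadic ↓): 321 − 120 = 201°

201°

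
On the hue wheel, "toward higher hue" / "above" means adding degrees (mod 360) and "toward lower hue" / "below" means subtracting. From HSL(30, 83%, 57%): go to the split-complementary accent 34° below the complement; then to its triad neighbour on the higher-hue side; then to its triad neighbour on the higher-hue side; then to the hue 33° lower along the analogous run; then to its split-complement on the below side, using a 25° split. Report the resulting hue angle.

split-comp 34° ↓ +146°: 30 + 146 = 176°
triadic ↑ +120°: 176 + 120 = 296°
triadic ↑ +120°: 296 + 120 = 416 → 416 − 360 = 56°
analog 33° ↓ −33°: 56 − 33 = 23°
split-comp 25° ↓ +155°: 23 + 155 = 178°

178°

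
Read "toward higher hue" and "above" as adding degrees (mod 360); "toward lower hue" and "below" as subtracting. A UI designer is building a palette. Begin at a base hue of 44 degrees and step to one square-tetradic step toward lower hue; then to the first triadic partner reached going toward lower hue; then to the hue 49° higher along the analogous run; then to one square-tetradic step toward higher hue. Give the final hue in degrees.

333°

44 − 90 = -46 → -46 + 360 = 314°   (square ↓)
314 − 120 = 194°   (triadic ↓)
194 + 49 = 243°   (analog 49° ↑)
243 + 90 = 333°   (square ↑)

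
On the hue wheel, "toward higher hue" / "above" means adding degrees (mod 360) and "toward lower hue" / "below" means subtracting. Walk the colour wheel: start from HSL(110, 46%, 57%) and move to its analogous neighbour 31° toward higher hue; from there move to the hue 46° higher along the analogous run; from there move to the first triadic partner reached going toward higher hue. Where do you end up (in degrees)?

110 + 31 = 141°   (analog 31° ↑)
141 + 46 = 187°   (analog 46° ↑)
187 + 120 = 307°   (triadic ↑)

307°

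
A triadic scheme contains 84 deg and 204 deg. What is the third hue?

324°

A triad spaces three hues 120° apart.
The full set is {84°, 204°, 324°}.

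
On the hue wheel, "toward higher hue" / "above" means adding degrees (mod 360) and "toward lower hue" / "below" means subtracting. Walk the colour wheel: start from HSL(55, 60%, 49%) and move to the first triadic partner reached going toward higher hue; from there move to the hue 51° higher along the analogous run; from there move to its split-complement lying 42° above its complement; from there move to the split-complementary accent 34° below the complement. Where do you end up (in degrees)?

234°

+120° (triadic ↑): 55 + 120 = 175°
+51° (analog 51° ↑): 175 + 51 = 226°
+222° (split-comp 42° ↑): 226 + 222 = 448 → 448 − 360 = 88°
+146° (split-comp 34° ↓): 88 + 146 = 234°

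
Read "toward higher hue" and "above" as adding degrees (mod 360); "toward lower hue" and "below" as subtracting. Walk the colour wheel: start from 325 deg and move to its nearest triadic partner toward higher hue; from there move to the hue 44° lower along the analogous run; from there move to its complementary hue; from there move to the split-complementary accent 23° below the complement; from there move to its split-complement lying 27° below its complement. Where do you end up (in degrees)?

325 + 120 = 445 → 445 − 360 = 85°   (triadic ↑)
85 − 44 = 41°   (analog 44° ↓)
41 + 180 = 221°   (complement)
221 + 157 = 378 → 378 − 360 = 18°   (split-comp 23° ↓)
18 + 153 = 171°   (split-comp 27° ↓)

171°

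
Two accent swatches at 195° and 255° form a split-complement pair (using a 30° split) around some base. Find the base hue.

The accents sit 30° either side of the complement, so the complement is their short-arc midpoint on the wheel.
Short-arc midpoint of 195° and 255°: 225°.
Base is 180° from the complement: 225 − 180 = 45°

45°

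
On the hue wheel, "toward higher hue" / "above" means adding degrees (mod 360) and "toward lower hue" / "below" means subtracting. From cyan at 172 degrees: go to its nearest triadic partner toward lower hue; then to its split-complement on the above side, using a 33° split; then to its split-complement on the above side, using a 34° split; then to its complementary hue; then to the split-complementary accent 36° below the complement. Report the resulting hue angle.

83°

172 − 120 = 52°   (triadic ↓)
52 + 213 = 265°   (split-comp 33° ↑)
265 + 214 = 479 → 479 − 360 = 119°   (split-comp 34° ↑)
119 + 180 = 299°   (complement)
299 + 144 = 443 → 443 − 360 = 83°   (split-comp 36° ↓)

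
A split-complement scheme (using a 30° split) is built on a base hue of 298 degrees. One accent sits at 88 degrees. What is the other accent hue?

Split-complementary hues sit 30° either side of the complement.
Complement of the base 298°: 298 + 180 = 478 → 478 − 360 = 118°
The given accent 88° is 30° one side of 118°; the other accent sits 30° the other side: 118 + 30 = 148°

148°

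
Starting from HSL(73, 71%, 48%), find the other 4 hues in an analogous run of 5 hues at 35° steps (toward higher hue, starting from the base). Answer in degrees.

Analogous hues sit every 35° along the wheel.
73 + 35 = 108°
73 + 70 = 143°
73 + 105 = 178°
73 + 140 = 213°

108°, 143°, 178°, and 213°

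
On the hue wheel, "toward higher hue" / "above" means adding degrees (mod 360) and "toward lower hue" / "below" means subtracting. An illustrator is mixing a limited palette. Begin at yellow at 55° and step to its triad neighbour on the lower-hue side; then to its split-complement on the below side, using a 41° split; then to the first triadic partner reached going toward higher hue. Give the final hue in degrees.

−120° (triadic ↓): 55 − 120 = -65 → -65 + 360 = 295°
+139° (split-comp 41° ↓): 295 + 139 = 434 → 434 − 360 = 74°
+120° (triadic ↑): 74 + 120 = 194°

194°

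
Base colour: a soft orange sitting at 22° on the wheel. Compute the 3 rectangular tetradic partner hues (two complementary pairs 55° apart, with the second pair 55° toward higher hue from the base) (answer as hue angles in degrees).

77°, 202°, 257°

A rectangular tetradic uses two complementary pairs 55° apart: offsets 0°, 55°, 180°, 235°.
22 + 55 = 77°
22 + 180 = 202°
22 + 235 = 257°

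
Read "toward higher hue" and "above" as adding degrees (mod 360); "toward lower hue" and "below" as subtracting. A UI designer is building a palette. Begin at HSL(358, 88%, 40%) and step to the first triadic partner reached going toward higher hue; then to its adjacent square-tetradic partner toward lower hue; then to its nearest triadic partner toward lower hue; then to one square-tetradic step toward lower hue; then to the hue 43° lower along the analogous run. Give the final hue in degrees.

+120° (triadic ↑): 358 + 120 = 478 → 478 − 360 = 118°
−90° (square ↓): 118 − 90 = 28°
−120° (triadic ↓): 28 − 120 = -92 → -92 + 360 = 268°
−90° (square ↓): 268 − 90 = 178°
−43° (analog 43° ↓): 178 − 43 = 135°

135°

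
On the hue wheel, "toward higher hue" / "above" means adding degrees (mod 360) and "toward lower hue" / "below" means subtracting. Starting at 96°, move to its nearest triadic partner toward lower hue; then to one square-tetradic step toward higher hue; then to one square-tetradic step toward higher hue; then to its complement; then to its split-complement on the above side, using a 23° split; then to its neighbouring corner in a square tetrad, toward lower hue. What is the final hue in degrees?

−120° (triadic ↓): 96 − 120 = -24 → -24 + 360 = 336°
+90° (square ↑): 336 + 90 = 426 → 426 − 360 = 66°
+90° (square ↑): 66 + 90 = 156°
+180° (complement): 156 + 180 = 336°
+203° (split-comp 23° ↑): 336 + 203 = 539 → 539 − 360 = 179°
−90° (square ↓): 179 − 90 = 89°

89°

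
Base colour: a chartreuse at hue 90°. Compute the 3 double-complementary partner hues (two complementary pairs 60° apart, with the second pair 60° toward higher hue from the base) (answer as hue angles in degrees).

150°, 270°, 330°

A rectangular tetradic uses two complementary pairs 60° apart: offsets 0°, 60°, 180°, 240°.
90 + 60 = 150°
90 + 180 = 270°
90 + 240 = 330°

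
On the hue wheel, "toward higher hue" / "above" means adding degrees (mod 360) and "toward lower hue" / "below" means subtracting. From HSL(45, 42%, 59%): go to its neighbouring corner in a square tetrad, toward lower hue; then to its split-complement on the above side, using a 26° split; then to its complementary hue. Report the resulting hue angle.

341°

45 − 90 = -45 → -45 + 360 = 315°   (square ↓)
315 + 206 = 521 → 521 − 360 = 161°   (split-comp 26° ↑)
161 + 180 = 341°   (complement)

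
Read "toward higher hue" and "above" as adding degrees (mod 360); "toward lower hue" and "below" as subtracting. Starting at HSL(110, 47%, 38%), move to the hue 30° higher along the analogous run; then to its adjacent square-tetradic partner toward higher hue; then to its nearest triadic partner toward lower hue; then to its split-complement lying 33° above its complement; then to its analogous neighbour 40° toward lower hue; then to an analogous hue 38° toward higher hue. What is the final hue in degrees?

321°

analog 30° ↑ +30°: 110 + 30 = 140°
square ↑ +90°: 140 + 90 = 230°
triadic ↓ −120°: 230 − 120 = 110°
split-comp 33° ↑ +213°: 110 + 213 = 323°
analog 40° ↓ −40°: 323 − 40 = 283°
analog 38° ↑ +38°: 283 + 38 = 321°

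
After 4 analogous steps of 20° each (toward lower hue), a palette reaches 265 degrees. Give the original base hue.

4 steps of 20° (toward lower hue) give a net shift of −80°.
Start = end − shift: 265 + 80 = 345°

345°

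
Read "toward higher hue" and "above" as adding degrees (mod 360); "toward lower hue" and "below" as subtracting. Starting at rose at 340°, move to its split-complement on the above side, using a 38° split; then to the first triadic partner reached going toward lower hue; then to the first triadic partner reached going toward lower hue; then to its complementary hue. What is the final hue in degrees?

138°

+218° (split-comp 38° ↑): 340 + 218 = 558 → 558 − 360 = 198°
−120° (triadic ↓): 198 − 120 = 78°
−120° (triadic ↓): 78 − 120 = -42 → -42 + 360 = 318°
+180° (complement): 318 + 180 = 498 → 498 − 360 = 138°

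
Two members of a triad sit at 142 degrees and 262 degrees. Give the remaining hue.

A triad spaces three hues 120° apart.
The full set is {22°, 142°, 262°}.

22°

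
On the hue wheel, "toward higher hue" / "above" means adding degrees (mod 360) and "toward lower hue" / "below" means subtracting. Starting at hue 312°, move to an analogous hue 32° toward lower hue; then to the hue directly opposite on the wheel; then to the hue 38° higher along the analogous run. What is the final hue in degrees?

138°

−32° (analog 32° ↓): 312 − 32 = 280°
+180° (complement): 280 + 180 = 460 → 460 − 360 = 100°
+38° (analog 38° ↑): 100 + 38 = 138°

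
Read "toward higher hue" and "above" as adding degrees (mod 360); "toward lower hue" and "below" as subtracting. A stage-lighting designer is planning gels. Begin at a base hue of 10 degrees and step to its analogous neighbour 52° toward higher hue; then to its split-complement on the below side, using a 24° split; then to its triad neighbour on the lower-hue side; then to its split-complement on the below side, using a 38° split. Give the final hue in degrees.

240°

+52° (analog 52° ↑): 10 + 52 = 62°
+156° (split-comp 24° ↓): 62 + 156 = 218°
−120° (triadic ↓): 218 − 120 = 98°
+142° (split-comp 38° ↓): 98 + 142 = 240°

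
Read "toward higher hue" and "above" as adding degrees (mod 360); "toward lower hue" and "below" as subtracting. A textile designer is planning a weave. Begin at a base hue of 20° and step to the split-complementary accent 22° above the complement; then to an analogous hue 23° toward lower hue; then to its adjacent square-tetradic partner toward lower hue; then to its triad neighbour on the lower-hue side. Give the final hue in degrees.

349°

20 + 202 = 222°   (split-comp 22° ↑)
222 − 23 = 199°   (analog 23° ↓)
199 − 90 = 109°   (square ↓)
109 − 120 = -11 → -11 + 360 = 349°   (triadic ↓)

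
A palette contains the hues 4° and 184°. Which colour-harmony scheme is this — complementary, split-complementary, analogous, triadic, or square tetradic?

complementary

Sort the hues: 4°, 184°.
Successive gaps around the wheel: 180°, 180°.
Two hues 180° apart are complementary.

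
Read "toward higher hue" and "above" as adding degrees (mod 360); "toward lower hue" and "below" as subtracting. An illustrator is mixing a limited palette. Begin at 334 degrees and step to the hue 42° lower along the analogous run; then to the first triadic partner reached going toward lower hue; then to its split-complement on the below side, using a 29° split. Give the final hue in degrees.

323°

−42° (analog 42° ↓): 334 − 42 = 292°
−120° (triadic ↓): 292 − 120 = 172°
+151° (split-comp 29° ↓): 172 + 151 = 323°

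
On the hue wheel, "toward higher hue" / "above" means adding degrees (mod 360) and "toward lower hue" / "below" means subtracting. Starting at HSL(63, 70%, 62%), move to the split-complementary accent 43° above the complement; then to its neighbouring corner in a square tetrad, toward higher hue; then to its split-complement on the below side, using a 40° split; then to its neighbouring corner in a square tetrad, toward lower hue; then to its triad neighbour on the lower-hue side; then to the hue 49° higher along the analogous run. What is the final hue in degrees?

355°

63 + 223 = 286°   (split-comp 43° ↑)
286 + 90 = 376 → 376 − 360 = 16°   (square ↑)
16 + 140 = 156°   (split-comp 40° ↓)
156 − 90 = 66°   (square ↓)
66 − 120 = -54 → -54 + 360 = 306°   (triadic ↓)
306 + 49 = 355°   (analog 49° ↑)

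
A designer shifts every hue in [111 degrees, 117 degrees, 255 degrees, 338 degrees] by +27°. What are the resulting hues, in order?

138°, 144°, 282°, 5°

111 + 27 = 138°
117 + 27 = 144°
255 + 27 = 282°
338 + 27 = 365 → 365 − 360 = 5°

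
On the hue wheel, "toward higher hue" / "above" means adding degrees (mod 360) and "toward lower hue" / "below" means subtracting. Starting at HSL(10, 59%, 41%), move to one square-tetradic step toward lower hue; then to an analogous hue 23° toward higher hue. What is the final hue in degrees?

303°

10 − 90 = -80 → -80 + 360 = 280°   (square ↓)
280 + 23 = 303°   (analog 23° ↑)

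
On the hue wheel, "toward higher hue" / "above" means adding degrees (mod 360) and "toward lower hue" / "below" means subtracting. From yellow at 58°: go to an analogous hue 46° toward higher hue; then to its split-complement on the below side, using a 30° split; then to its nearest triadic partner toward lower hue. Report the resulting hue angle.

134°

analog 46° ↑ +46°: 58 + 46 = 104°
split-comp 30° ↓ +150°: 104 + 150 = 254°
triadic ↓ −120°: 254 − 120 = 134°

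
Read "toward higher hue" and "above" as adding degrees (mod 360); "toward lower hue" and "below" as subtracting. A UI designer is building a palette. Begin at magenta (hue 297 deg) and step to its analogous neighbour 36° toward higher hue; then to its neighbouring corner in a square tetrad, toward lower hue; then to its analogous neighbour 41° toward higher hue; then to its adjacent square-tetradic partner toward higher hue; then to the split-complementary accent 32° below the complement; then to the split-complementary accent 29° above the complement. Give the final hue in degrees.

11°

+36° (analog 36° ↑): 297 + 36 = 333°
−90° (square ↓): 333 − 90 = 243°
+41° (analog 41° ↑): 243 + 41 = 284°
+90° (square ↑): 284 + 90 = 374 → 374 − 360 = 14°
+148° (split-comp 32° ↓): 14 + 148 = 162°
+209° (split-comp 29° ↑): 162 + 209 = 371 → 371 − 360 = 11°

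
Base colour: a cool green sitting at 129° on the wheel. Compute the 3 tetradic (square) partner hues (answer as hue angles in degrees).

129 + 90 = 219°
129 + 180 = 309°
129 + 270 = 399 → 399 − 360 = 39°

219°, 309° and 39°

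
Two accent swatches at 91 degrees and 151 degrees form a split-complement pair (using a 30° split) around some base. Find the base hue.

The accents sit 30° either side of the complement, so the complement is their short-arc midpoint on the wheel.
Short-arc midpoint of 91° and 151°: 121°.
Base is 180° from the complement: 121 − 180 = -59 → -59 + 360 = 301°

301°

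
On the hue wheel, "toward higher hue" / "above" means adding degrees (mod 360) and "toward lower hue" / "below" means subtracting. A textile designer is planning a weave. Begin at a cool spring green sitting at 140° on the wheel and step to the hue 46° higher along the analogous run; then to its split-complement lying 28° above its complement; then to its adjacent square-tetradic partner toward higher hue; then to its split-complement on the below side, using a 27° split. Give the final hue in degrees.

277°

analog 46° ↑ +46°: 140 + 46 = 186°
split-comp 28° ↑ +208°: 186 + 208 = 394 → 394 − 360 = 34°
square ↑ +90°: 34 + 90 = 124°
split-comp 27° ↓ +153°: 124 + 153 = 277°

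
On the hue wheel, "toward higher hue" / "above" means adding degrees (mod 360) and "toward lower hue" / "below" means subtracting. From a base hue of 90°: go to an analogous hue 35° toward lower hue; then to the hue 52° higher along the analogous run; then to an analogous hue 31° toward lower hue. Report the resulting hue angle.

76°

90 − 35 = 55°   (analog 35° ↓)
55 + 52 = 107°   (analog 52° ↑)
107 − 31 = 76°   (analog 31° ↓)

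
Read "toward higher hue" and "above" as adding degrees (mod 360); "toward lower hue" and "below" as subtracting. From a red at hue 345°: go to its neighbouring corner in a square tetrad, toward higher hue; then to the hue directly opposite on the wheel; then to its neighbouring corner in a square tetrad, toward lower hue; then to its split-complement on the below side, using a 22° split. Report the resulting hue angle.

323°

square ↑ +90°: 345 + 90 = 435 → 435 − 360 = 75°
complement +180°: 75 + 180 = 255°
square ↓ −90°: 255 − 90 = 165°
split-comp 22° ↓ +158°: 165 + 158 = 323°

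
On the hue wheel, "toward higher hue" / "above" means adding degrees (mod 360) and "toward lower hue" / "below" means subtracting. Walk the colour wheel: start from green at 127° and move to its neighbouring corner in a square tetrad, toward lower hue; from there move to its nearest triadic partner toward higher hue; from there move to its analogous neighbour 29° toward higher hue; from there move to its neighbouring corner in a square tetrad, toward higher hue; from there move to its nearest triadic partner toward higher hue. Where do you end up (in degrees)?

square ↓ −90°: 127 − 90 = 37°
triadic ↑ +120°: 37 + 120 = 157°
analog 29° ↑ +29°: 157 + 29 = 186°
square ↑ +90°: 186 + 90 = 276°
triadic ↑ +120°: 276 + 120 = 396 → 396 − 360 = 36°

36°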